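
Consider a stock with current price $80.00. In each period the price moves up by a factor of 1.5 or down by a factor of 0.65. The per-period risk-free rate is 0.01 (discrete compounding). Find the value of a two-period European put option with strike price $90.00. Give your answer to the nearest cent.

$24.05

Risk-neutral probability p = (1 + 0.01 − 0.65)/(1.5 − 0.65) = 0.3600/0.8500 = 0.4235
Terminal stock prices: S_uu = 180, S_ud = 78, S_dd = 33.8
Terminal payoffs (K − S): max(-90, 0) = 0, max(12, 0) = 12, max(56.2, 0) = 56.2
Node u (S = 120): V_u = 1/1.01·[0.4235·0.0000 + 0.5765·12.0000] = 6.8492
Node d (S = 52): V_d = 1/1.01·[0.4235·12.0000 + 0.5765·56.2000] = 37.1089
Node 0 (S = 80): V_0 = 1/1.01·[0.4235·6.8492 + 0.5765·37.1089] = 24.0525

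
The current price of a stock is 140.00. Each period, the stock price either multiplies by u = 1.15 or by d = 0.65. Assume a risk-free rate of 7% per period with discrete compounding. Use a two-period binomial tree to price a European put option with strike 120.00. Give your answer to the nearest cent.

Risk-neutral probability p = (1 + 0.07 − 0.65)/(1.15 − 0.65) = 0.4200/0.5000 = 0.8400
Terminal stock prices: S_uu = 185.1, S_ud = 104.7, S_dd = 59.15
Terminal payoffs (K − S): max(-65.15, 0) = 0, max(15.35, 0) = 15.35, max(60.85, 0) = 60.85
Node u (S = 161): V_u = 1/1.07·[0.8400·0.0000 + 0.1600·15.3500] = 2.2953
Node d (S = 91): V_d = 1/1.07·[0.8400·15.3500 + 0.1600·60.8500] = 21.1495
Node 0 (S = 140): V_0 = 1/1.07·[0.8400·2.2953 + 0.1600·21.1495] = 4.9645

4.96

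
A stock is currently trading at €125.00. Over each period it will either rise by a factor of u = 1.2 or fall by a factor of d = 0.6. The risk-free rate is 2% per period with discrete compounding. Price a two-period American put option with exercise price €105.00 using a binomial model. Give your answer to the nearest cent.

Risk-neutral probability p = (1 + 0.02 − 0.6)/(1.2 − 0.6) = 0.4200/0.6000 = 0.7000
Terminal stock prices: S_uu = 180, S_ud = 90, S_dd = 45
Terminal payoffs (K − S): max(-75, 0) = 0, max(15, 0) = 15, max(60, 0) = 60
Node u (S = 150): continuation = 1/1.02·[0.7000·0.0000 + 0.3000·15.0000] = 4.4118; exercise value = 0.0000 ≤ continuation, so V_u = 4.4118
Node d (S = 75): continuation = 1/1.02·[0.7000·15.0000 + 0.3000·60.0000] = 27.9412; exercise value = 30.0000 > continuation, so V_d = 30.0000 (exercise)
Node 0 (S = 125): continuation = 1/1.02·[0.7000·4.4118 + 0.3000·30.0000] = 11.8512; exercise value = 0.0000 ≤ continuation, so V_0 = 11.8512

€11.85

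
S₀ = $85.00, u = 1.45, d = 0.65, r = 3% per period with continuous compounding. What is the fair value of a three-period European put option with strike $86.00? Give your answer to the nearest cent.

$20.43

Risk-neutral probability p = (e^0.03 − 0.65)/(1.45 − 0.65) = 0.3805/0.8000 = 0.4756
Terminal stock prices: S_uuu = 259.1, S_uud = 116.2, S_udd = 52.07, S_ddd = 23.34
Terminal payoffs (K − S): max(-173.1, 0) = 0, max(-30.16, 0) = 0, max(33.93, 0) = 33.93, max(62.66, 0) = 62.66
Node uu (S = 178.7): V_uu = e^(−0.03)·[0.4756·0.0000 + 0.5244·0.0000] = 0.0000
Node ud (S = 80.11): V_ud = e^(−0.03)·[0.4756·0.0000 + 0.5244·33.9269] = 17.2665
Node dd (S = 35.91): V_dd = e^(−0.03)·[0.4756·33.9269 + 0.5244·62.6569] = 47.5458
Node u (S = 123.2): V_u = e^(−0.03)·[0.4756·0.0000 + 0.5244·17.2665] = 8.7875
Node d (S = 55.25): V_d = e^(−0.03)·[0.4756·17.2665 + 0.5244·47.5458] = 32.1663
Node 0 (S = 85): V_0 = e^(−0.03)·[0.4756·8.7875 + 0.5244·32.1663] = 20.4260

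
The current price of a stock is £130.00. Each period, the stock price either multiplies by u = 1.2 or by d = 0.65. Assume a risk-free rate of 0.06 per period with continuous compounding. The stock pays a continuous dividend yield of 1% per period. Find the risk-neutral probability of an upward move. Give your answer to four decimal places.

Per-period risk-free factor R = e^0.06 = 1.0618; dividend-adjusted growth = e^(0.06−0.01) = 1.0513.
Risk-neutral probability p = (1.0513 − 0.65)/(1.2 − 0.65) = 0.4013/0.5500 = 0.7296

p = 0.7296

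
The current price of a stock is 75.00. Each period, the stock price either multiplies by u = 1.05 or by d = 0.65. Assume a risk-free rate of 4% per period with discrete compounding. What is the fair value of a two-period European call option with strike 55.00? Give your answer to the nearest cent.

Risk-neutral probability p = (1 + 0.04 − 0.65)/(1.05 − 0.65) = 0.3900/0.4000 = 0.9750
Terminal stock prices: S_uu = 82.69, S_ud = 51.19, S_dd = 31.69
Terminal payoffs (S − K): max(27.69, 0) = 27.69, max(-3.812, 0) = 0, max(-23.31, 0) = 0
Node u (S = 78.75): V_u = 1/1.04·[0.9750·27.6875 + 0.0250·0.0000] = 25.9570
Node d (S = 48.75): V_d = 1/1.04·[0.9750·0.0000 + 0.0250·0.0000] = 0.0000
Node 0 (S = 75): V_0 = 1/1.04·[0.9750·25.9570 + 0.0250·0.0000] = 24.3347

24.33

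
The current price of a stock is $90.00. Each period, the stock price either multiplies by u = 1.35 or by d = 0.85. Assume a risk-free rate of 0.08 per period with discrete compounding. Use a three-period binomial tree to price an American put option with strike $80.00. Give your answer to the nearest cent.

$3.74

Risk-neutral probability p = (1 + 0.08 − 0.85)/(1.35 − 0.85) = 0.2300/0.5000 = 0.4600
Terminal stock prices: S_uuu = 221.4, S_uud = 139.4, S_udd = 87.78, S_ddd = 55.27
Terminal payoffs (K − S): max(-141.4, 0) = 0, max(-59.42, 0) = 0, max(-7.784, 0) = 0, max(24.73, 0) = 24.73
Node uu (S = 164): continuation = 1/1.08·[0.4600·0.0000 + 0.5400·0.0000] = 0.0000; exercise value = 0.0000 ≤ continuation, so V_uu = 0.0000
Node ud (S = 103.3): continuation = 1/1.08·[0.4600·0.0000 + 0.5400·0.0000] = 0.0000; exercise value = 0.0000 ≤ continuation, so V_ud = 0.0000
Node dd (S = 65.02): continuation = 1/1.08·[0.4600·0.0000 + 0.5400·24.7288] = 12.3644; exercise value = 14.9750 > continuation, so V_dd = 14.9750 (exercise)
Node u (S = 121.5): continuation = 1/1.08·[0.4600·0.0000 + 0.5400·0.0000] = 0.0000; exercise value = 0.0000 ≤ continuation, so V_u = 0.0000
Node d (S = 76.5): continuation = 1/1.08·[0.4600·0.0000 + 0.5400·14.9750] = 7.4875; exercise value = 3.5000 ≤ continuation, so V_d = 7.4875
Node 0 (S = 90): continuation = 1/1.08·[0.4600·0.0000 + 0.5400·7.4875] = 3.7438; exercise value = 0.0000 ≤ continuation, so V_0 = 3.7438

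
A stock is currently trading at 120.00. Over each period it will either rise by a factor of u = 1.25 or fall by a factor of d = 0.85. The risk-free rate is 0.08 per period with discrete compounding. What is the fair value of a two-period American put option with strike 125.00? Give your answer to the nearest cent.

9.05

Risk-neutral probability p = (1 + 0.08 − 0.85)/(1.25 − 0.85) = 0.2300/0.4000 = 0.5750
Terminal stock prices: S_uu = 187.5, S_ud = 127.5, S_dd = 86.7
Terminal payoffs (K − S): max(-62.5, 0) = 0, max(-2.5, 0) = 0, max(38.3, 0) = 38.3
Node u (S = 150): continuation = 1/1.08·[0.5750·0.0000 + 0.4250·0.0000] = 0.0000; exercise value = 0.0000 ≤ continuation, so V_u = 0.0000
Node d (S = 102): continuation = 1/1.08·[0.5750·0.0000 + 0.4250·38.3000] = 15.0718; exercise value = 23.0000 > continuation, so V_d = 23.0000 (exercise)
Node 0 (S = 120): continuation = 1/1.08·[0.5750·0.0000 + 0.4250·23.0000] = 9.0509; exercise value = 5.0000 ≤ continuation, so V_0 = 9.0509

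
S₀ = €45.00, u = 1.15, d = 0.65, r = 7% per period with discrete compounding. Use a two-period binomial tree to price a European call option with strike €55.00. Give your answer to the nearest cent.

€2.78

Risk-neutral probability p = (1 + 0.07 − 0.65)/(1.15 − 0.65) = 0.4200/0.5000 = 0.8400
Terminal stock prices: S_uu = 59.51, S_ud = 33.64, S_dd = 19.01
Terminal payoffs (S − K): max(4.512, 0) = 4.512, max(-21.36, 0) = 0, max(-35.99, 0) = 0
Node u (S = 51.75): V_u = 1/1.07·[0.8400·4.5125 + 0.1600·0.0000] = 3.5425
Node d (S = 29.25): V_d = 1/1.07·[0.8400·0.0000 + 0.1600·0.0000] = 0.0000
Node 0 (S = 45): V_0 = 1/1.07·[0.8400·3.5425 + 0.1600·0.0000] = 2.7810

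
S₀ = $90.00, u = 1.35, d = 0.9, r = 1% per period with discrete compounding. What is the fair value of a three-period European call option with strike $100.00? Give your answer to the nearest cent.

$7.98

Risk-neutral probability p = (1 + 0.01 − 0.9)/(1.35 − 0.9) = 0.1100/0.4500 = 0.2444
Terminal stock prices: S_uuu = 221.4, S_uud = 147.6, S_udd = 98.42, S_ddd = 65.61
Terminal payoffs (S − K): max(121.4, 0) = 121.4, max(47.62, 0) = 47.62, max(-1.585, 0) = 0, max(-34.39, 0) = 0
Node uu (S = 164): V_uu = 1/1.01·[0.2444·121.4338 + 0.7556·47.6225] = 65.0151
Node ud (S = 109.4): V_ud = 1/1.01·[0.2444·47.6225 + 0.7556·0.0000] = 11.5258
Node dd (S = 72.9): V_dd = 1/1.01·[0.2444·0.0000 + 0.7556·0.0000] = 0.0000
Node u (S = 121.5): V_u = 1/1.01·[0.2444·65.0151 + 0.7556·11.5258] = 24.3574
Node d (S = 81): V_d = 1/1.01·[0.2444·11.5258 + 0.7556·0.0000] = 2.7895
Node 0 (S = 90): V_0 = 1/1.01·[0.2444·24.3574 + 0.7556·2.7895] = 7.9818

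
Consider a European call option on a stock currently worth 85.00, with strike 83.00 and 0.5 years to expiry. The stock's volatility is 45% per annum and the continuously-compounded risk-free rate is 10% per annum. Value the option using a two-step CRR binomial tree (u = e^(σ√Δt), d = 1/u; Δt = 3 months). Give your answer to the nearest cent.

CRR parameters: u = e^(σ√Δt) = e^(0.45·√0.25) = 1.2523, d = 1/u = 0.7985
Per-period rate: rΔt = 0.1·0.25 = 0.025, so R = e^0.025 = 1.0253
Risk-neutral probability p = (e^0.025 − 0.7985)/(1.2523 − 0.7985) = 0.2268/0.4538 = 0.4998
Terminal stock prices: S_uu = 133.3, S_ud = 85, S_dd = 54.2
Terminal payoffs (S − K): max(50.31, 0) = 50.31, max(2, 0) = 2, max(-28.8, 0) = 0
Node u (S = 106.4): V_u = e^(−0.025)·[0.4998·50.3065 + 0.5002·2.0000] = 25.4967
Node d (S = 67.87): V_d = e^(−0.025)·[0.4998·2.0000 + 0.5002·0.0000] = 0.9749
Node 0 (S = 85): V_0 = e^(−0.025)·[0.4998·25.4967 + 0.5002·0.9749] = 12.9035

12.90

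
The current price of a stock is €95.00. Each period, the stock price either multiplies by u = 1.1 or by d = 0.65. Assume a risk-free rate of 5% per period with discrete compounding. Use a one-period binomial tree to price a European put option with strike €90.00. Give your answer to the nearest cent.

€2.99

Risk-neutral probability p = (1 + 0.05 − 0.65)/(1.1 − 0.65) = 0.4000/0.4500 = 0.8889
Terminal stock prices: S_u = 104.5, S_d = 61.75
Terminal payoffs (K − S): max(-14.5, 0) = 0, max(28.25, 0) = 28.25
Node 0 (S = 95): V_0 = 1/1.05·[0.8889·0.0000 + 0.1111·28.2500] = 2.9894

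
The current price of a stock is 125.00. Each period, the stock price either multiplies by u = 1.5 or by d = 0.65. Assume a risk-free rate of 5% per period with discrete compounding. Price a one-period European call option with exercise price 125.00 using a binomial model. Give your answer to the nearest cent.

28.01

Risk-neutral probability p = (1 + 0.05 − 0.65)/(1.5 − 0.65) = 0.4000/0.8500 = 0.4706
Terminal stock prices: S_u = 187.5, S_d = 81.25
Terminal payoffs (S − K): max(62.5, 0) = 62.5, max(-43.75, 0) = 0
Node 0 (S = 125): V_0 = 1/1.05·[0.4706·62.5000 + 0.5294·0.0000] = 28.0112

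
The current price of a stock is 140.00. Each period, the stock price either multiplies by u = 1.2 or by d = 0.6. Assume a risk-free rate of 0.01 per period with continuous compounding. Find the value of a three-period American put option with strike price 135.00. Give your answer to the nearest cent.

Risk-neutral probability p = (e^0.01 − 0.6)/(1.2 − 0.6) = 0.4101/0.6000 = 0.6834
Terminal stock prices: S_uuu = 241.9, S_uud = 121, S_udd = 60.48, S_ddd = 30.24
Terminal payoffs (K − S): max(-106.9, 0) = 0, max(14.04, 0) = 14.04, max(74.52, 0) = 74.52, max(104.8, 0) = 104.8
Node uu (S = 201.6): continuation = e^(−0.01)·[0.6834·0.0000 + 0.3166·14.0400] = 4.4006; exercise value = 0.0000 ≤ continuation, so V_uu = 4.4006
Node ud (S = 100.8): continuation = e^(−0.01)·[0.6834·14.0400 + 0.3166·74.5200] = 32.8567; exercise value = 34.2000 > continuation, so V_ud = 34.2000 (exercise)
Node dd (S = 50.4): continuation = e^(−0.01)·[0.6834·74.5200 + 0.3166·104.7600] = 83.2567; exercise value = 84.6000 > continuation, so V_dd = 84.6000 (exercise)
Node u (S = 168): continuation = e^(−0.01)·[0.6834·4.4006 + 0.3166·34.2000] = 13.6969; exercise value = 0.0000 ≤ continuation, so V_u = 13.6969
Node d (S = 84): continuation = e^(−0.01)·[0.6834·34.2000 + 0.3166·84.6000] = 49.6567; exercise value = 51.0000 > continuation, so V_d = 51.0000 (exercise)
Node 0 (S = 140): continuation = e^(−0.01)·[0.6834·13.6969 + 0.3166·51.0000] = 25.2527; exercise value = 0.0000 ≤ continuation, so V_0 = 25.2527

25.25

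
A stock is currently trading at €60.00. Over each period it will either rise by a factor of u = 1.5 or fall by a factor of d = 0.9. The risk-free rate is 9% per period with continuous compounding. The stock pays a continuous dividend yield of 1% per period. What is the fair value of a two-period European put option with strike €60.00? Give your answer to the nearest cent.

€4.59

Per-period risk-free factor R = e^0.09 = 1.0942; dividend-adjusted growth = e^(0.09−0.01) = 1.0833.
Risk-neutral probability p = (1.0833 − 0.9)/(1.5 − 0.9) = 0.1833/0.6000 = 0.3055
Terminal stock prices: S_uu = 135, S_ud = 81, S_dd = 48.6
Terminal payoffs (K − S): max(-75, 0) = 0, max(-21, 0) = 0, max(11.4, 0) = 11.4
Node u (S = 90): V_u = e^(−0.09)·[0.3055·0.0000 + 0.6945·0.0000] = 0.0000
Node d (S = 54): V_d = e^(−0.09)·[0.3055·0.0000 + 0.6945·11.4000] = 7.2361
Node 0 (S = 60): V_0 = e^(−0.09)·[0.3055·0.0000 + 0.6945·7.2361] = 4.5931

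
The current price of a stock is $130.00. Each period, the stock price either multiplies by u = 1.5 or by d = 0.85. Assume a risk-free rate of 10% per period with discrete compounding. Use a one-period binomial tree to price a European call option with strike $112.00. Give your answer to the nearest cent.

Risk-neutral probability p = (1 + 0.1 − 0.85)/(1.5 − 0.85) = 0.2500/0.6500 = 0.3846
Terminal stock prices: S_u = 195, S_d = 110.5
Terminal payoffs (S − K): max(83, 0) = 83, max(-1.5, 0) = 0
Node 0 (S = 130): V_0 = 1/1.1·[0.3846·83.0000 + 0.6154·0.0000] = 29.0210

$29.02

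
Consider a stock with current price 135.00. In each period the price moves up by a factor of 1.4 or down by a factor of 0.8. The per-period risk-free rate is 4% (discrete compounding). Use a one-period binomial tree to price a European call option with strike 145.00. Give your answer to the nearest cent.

16.92

Risk-neutral probability p = (1 + 0.04 − 0.8)/(1.4 − 0.8) = 0.2400/0.6000 = 0.4000
Terminal stock prices: S_u = 189, S_d = 108
Terminal payoffs (S − K): max(44, 0) = 44, max(-37, 0) = 0
Node 0 (S = 135): V_0 = 1/1.04·[0.4000·44.0000 + 0.6000·0.0000] = 16.9231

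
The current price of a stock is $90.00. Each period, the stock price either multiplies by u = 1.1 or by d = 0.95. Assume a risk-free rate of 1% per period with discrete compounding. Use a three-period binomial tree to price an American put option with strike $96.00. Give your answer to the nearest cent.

$7.17

Risk-neutral probability p = (1 + 0.01 − 0.95)/(1.1 − 0.95) = 0.0600/0.1500 = 0.4000
Terminal stock prices: S_uuu = 119.8, S_uud = 103.5, S_udd = 89.35, S_ddd = 77.16
Terminal payoffs (K − S): max(-23.79, 0) = 0, max(-7.455, 0) = 0, max(6.652, 0) = 6.652, max(18.84, 0) = 18.84
Node uu (S = 108.9): continuation = 1/1.01·[0.4000·0.0000 + 0.6000·0.0000] = 0.0000; exercise value = 0.0000 ≤ continuation, so V_uu = 0.0000
Node ud (S = 94.05): continuation = 1/1.01·[0.4000·0.0000 + 0.6000·6.6525] = 3.9520; exercise value = 1.9500 ≤ continuation, so V_ud = 3.9520
Node dd (S = 81.22): continuation = 1/1.01·[0.4000·6.6525 + 0.6000·18.8363] = 13.8245; exercise value = 14.7750 > continuation, so V_dd = 14.7750 (exercise)
Node u (S = 99): continuation = 1/1.01·[0.4000·0.0000 + 0.6000·3.9520] = 2.3477; exercise value = 0.0000 ≤ continuation, so V_u = 2.3477
Node d (S = 85.5): continuation = 1/1.01·[0.4000·3.9520 + 0.6000·14.7750] = 10.3424; exercise value = 10.5000 > continuation, so V_d = 10.5000 (exercise)
Node 0 (S = 90): continuation = 1/1.01·[0.4000·2.3477 + 0.6000·10.5000] = 7.1674; exercise value = 6.0000 ≤ continuation, so V_0 = 7.1674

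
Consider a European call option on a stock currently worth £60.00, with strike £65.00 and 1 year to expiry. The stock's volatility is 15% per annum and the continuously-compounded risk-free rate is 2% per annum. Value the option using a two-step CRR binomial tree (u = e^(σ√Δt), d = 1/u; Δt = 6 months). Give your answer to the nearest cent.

CRR parameters: u = e^(σ√Δt) = e^(0.15·√0.5) = 1.1119, d = 1/u = 0.8994
Per-period rate: rΔt = 0.02·0.5 = 0.01, so R = e^0.01 = 1.0101
Risk-neutral probability p = (e^0.01 − 0.8994)/(1.1119 − 0.8994) = 0.1107/0.2125 = 0.5208
Terminal stock prices: S_uu = 74.18, S_ud = 60, S_dd = 48.53
Terminal payoffs (S − K): max(9.179, 0) = 9.179, max(-5, 0) = 0, max(-16.47, 0) = 0
Node u (S = 66.71): V_u = e^(−0.01)·[0.5208·9.1787 + 0.4792·0.0000] = 4.7327
Node d (S = 53.96): V_d = e^(−0.01)·[0.5208·0.0000 + 0.4792·0.0000] = 0.0000
Node 0 (S = 60): V_0 = e^(−0.01)·[0.5208·4.7327 + 0.4792·0.0000] = 2.4402

£2.44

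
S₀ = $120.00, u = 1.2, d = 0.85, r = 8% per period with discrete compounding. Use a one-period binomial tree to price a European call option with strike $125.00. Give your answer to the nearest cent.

Risk-neutral probability p = (1 + 0.08 − 0.85)/(1.2 − 0.85) = 0.2300/0.3500 = 0.6571
Terminal stock prices: S_u = 144, S_d = 102
Terminal payoffs (S − K): max(19, 0) = 19, max(-23, 0) = 0
Node 0 (S = 120): V_0 = 1/1.08·[0.6571·19.0000 + 0.3429·0.0000] = 11.5608

$11.56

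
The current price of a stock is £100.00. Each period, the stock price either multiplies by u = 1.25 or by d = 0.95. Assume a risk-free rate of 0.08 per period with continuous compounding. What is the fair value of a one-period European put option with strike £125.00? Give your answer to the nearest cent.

Risk-neutral probability p = (e^0.08 − 0.95)/(1.25 − 0.95) = 0.1333/0.3000 = 0.4443
Terminal stock prices: S_u = 125, S_d = 95
Terminal payoffs (K − S): max(0, 0) = 0, max(30, 0) = 30
Node 0 (S = 100): V_0 = e^(−0.08)·[0.4443·0.0000 + 0.5557·30.0000] = 15.3895

£15.39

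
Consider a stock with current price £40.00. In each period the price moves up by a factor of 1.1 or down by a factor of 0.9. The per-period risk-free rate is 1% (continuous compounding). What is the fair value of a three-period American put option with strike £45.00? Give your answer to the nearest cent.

£5.51

Risk-neutral probability p = (e^0.01 − 0.9)/(1.1 − 0.9) = 0.1101/0.2000 = 0.5503
Terminal stock prices: S_uuu = 53.24, S_uud = 43.56, S_udd = 35.64, S_ddd = 29.16
Terminal payoffs (K − S): max(-8.24, 0) = 0, max(1.44, 0) = 1.44, max(9.36, 0) = 9.36, max(15.84, 0) = 15.84
Node uu (S = 48.4): continuation = e^(−0.01)·[0.5503·0.0000 + 0.4497·1.4400] = 0.6412; exercise value = 0.0000 ≤ continuation, so V_uu = 0.6412
Node ud (S = 39.6): continuation = e^(−0.01)·[0.5503·1.4400 + 0.4497·9.3600] = 4.9522; exercise value = 5.4000 > continuation, so V_ud = 5.4000 (exercise)
Node dd (S = 32.4): continuation = e^(−0.01)·[0.5503·9.3600 + 0.4497·15.8400] = 12.1522; exercise value = 12.6000 > continuation, so V_dd = 12.6000 (exercise)
Node u (S = 44): continuation = e^(−0.01)·[0.5503·0.6412 + 0.4497·5.4000] = 2.7538; exercise value = 1.0000 ≤ continuation, so V_u = 2.7538
Node d (S = 36): continuation = e^(−0.01)·[0.5503·5.4000 + 0.4497·12.6000] = 8.5522; exercise value = 9.0000 > continuation, so V_d = 9.0000 (exercise)
Node 0 (S = 40): continuation = e^(−0.01)·[0.5503·2.7538 + 0.4497·9.0000] = 5.5077; exercise value = 5.0000 ≤ continuation, so V_0 = 5.5077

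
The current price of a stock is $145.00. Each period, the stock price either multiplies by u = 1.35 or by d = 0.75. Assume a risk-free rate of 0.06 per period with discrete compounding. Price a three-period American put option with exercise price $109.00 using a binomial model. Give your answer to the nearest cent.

Risk-neutral probability p = (1 + 0.06 − 0.75)/(1.35 − 0.75) = 0.3100/0.6000 = 0.5167
Terminal stock prices: S_uuu = 356.8, S_uud = 198.2, S_udd = 110.1, S_ddd = 61.17
Terminal payoffs (K − S): max(-247.8, 0) = 0, max(-89.2, 0) = 0, max(-1.109, 0) = 0, max(47.83, 0) = 47.83
Node uu (S = 264.3): continuation = 1/1.06·[0.5167·0.0000 + 0.4833·0.0000] = 0.0000; exercise value = 0.0000 ≤ continuation, so V_uu = 0.0000
Node ud (S = 146.8): continuation = 1/1.06·[0.5167·0.0000 + 0.4833·0.0000] = 0.0000; exercise value = 0.0000 ≤ continuation, so V_ud = 0.0000
Node dd (S = 81.56): continuation = 1/1.06·[0.5167·0.0000 + 0.4833·47.8281] = 21.8084; exercise value = 27.4375 > continuation, so V_dd = 27.4375 (exercise)
Node u (S = 195.8): continuation = 1/1.06·[0.5167·0.0000 + 0.4833·0.0000] = 0.0000; exercise value = 0.0000 ≤ continuation, so V_u = 0.0000
Node d (S = 108.8): continuation = 1/1.06·[0.5167·0.0000 + 0.4833·27.4375] = 12.5108; exercise value = 0.2500 ≤ continuation, so V_d = 12.5108
Node 0 (S = 145): continuation = 1/1.06·[0.5167·0.0000 + 0.4833·12.5108] = 5.7046; exercise value = 0.0000 ≤ continuation, so V_0 = 5.7046

$5.70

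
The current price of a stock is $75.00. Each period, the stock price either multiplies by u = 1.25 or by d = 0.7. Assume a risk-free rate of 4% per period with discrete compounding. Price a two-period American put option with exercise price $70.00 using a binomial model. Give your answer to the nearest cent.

Risk-neutral probability p = (1 + 0.04 − 0.7)/(1.25 − 0.7) = 0.3400/0.5500 = 0.6182
Terminal stock prices: S_uu = 117.2, S_ud = 65.62, S_dd = 36.75
Terminal payoffs (K − S): max(-47.19, 0) = 0, max(4.375, 0) = 4.375, max(33.25, 0) = 33.25
Node u (S = 93.75): continuation = 1/1.04·[0.6182·0.0000 + 0.3818·4.3750] = 1.6062; exercise value = 0.0000 ≤ continuation, so V_u = 1.6062
Node d (S = 52.5): continuation = 1/1.04·[0.6182·4.3750 + 0.3818·33.2500] = 14.8077; exercise value = 17.5000 > continuation, so V_d = 17.5000 (exercise)
Node 0 (S = 75): continuation = 1/1.04·[0.6182·1.6062 + 0.3818·17.5000] = 7.3796; exercise value = 0.0000 ≤ continuation, so V_0 = 7.3796

$7.38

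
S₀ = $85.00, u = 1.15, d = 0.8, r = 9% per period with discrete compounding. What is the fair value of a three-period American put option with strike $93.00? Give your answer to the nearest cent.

$8.00

Risk-neutral probability p = (1 + 0.09 − 0.8)/(1.15 − 0.8) = 0.2900/0.3500 = 0.8286
Terminal stock prices: S_uuu = 129.3, S_uud = 89.93, S_udd = 62.56, S_ddd = 43.52
Terminal payoffs (K − S): max(-36.27, 0) = 0, max(3.07, 0) = 3.07, max(30.44, 0) = 30.44, max(49.48, 0) = 49.48
Node uu (S = 112.4): continuation = 1/1.09·[0.8286·0.0000 + 0.1714·3.0700] = 0.4828; exercise value = 0.0000 ≤ continuation, so V_uu = 0.4828
Node ud (S = 78.2): continuation = 1/1.09·[0.8286·3.0700 + 0.1714·30.4400] = 7.1211; exercise value = 14.8000 > continuation, so V_ud = 14.8000 (exercise)
Node dd (S = 54.4): continuation = 1/1.09·[0.8286·30.4400 + 0.1714·49.4800] = 30.9211; exercise value = 38.6000 > continuation, so V_dd = 38.6000 (exercise)
Node u (S = 97.75): continuation = 1/1.09·[0.8286·0.4828 + 0.1714·14.8000] = 2.6947; exercise value = 0.0000 ≤ continuation, so V_u = 2.6947
Node d (S = 68): continuation = 1/1.09·[0.8286·14.8000 + 0.1714·38.6000] = 17.3211; exercise value = 25.0000 > continuation, so V_d = 25.0000 (exercise)
Node 0 (S = 85): continuation = 1/1.09·[0.8286·2.6947 + 0.1714·25.0000] = 5.9802; exercise value = 8.0000 > continuation, so V_0 = 8.0000 (exercise)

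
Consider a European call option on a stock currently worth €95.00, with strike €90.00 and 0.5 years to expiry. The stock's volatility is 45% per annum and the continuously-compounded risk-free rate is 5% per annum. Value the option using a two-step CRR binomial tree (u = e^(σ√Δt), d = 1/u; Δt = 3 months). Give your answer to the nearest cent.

CRR parameters: u = e^(σ√Δt) = e^(0.45·√0.25) = 1.2523, d = 1/u = 0.7985
Per-period rate: rΔt = 0.05·0.25 = 0.0125, so R = e^0.0125 = 1.0126
Risk-neutral probability p = (e^0.0125 − 0.7985)/(1.2523 − 0.7985) = 0.2141/0.4538 = 0.4717
Terminal stock prices: S_uu = 149, S_ud = 95, S_dd = 60.57
Terminal payoffs (S − K): max(58.99, 0) = 58.99, max(5, 0) = 5, max(-29.43, 0) = 0
Node u (S = 119): V_u = e^(−0.0125)·[0.4717·58.9897 + 0.5283·5.0000] = 30.0887
Node d (S = 75.86): V_d = e^(−0.0125)·[0.4717·5.0000 + 0.5283·0.0000] = 2.3292
Node 0 (S = 95): V_0 = e^(−0.0125)·[0.4717·30.0887 + 0.5283·2.3292] = 15.2319

€15.23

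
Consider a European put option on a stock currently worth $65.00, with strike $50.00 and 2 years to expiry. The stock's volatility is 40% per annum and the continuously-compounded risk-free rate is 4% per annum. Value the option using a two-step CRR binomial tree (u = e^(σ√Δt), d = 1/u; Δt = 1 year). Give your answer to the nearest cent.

CRR parameters: u = e^(σ√Δt) = e^(0.4·√1) = 1.4918, d = 1/u = 0.6703
Per-period rate: rΔt = 0.04·1 = 0.04, so R = e^0.04 = 1.0408
Risk-neutral probability p = (e^0.04 − 0.6703)/(1.4918 − 0.6703) = 0.3705/0.8215 = 0.4510
Terminal stock prices: S_uu = 144.7, S_ud = 65, S_dd = 29.21
Terminal payoffs (K − S): max(-94.66, 0) = 0, max(-15, 0) = 0, max(20.79, 0) = 20.79
Node u (S = 96.97): V_u = e^(−0.04)·[0.4510·0.0000 + 0.5490·0.0000] = 0.0000
Node d (S = 43.57): V_d = e^(−0.04)·[0.4510·0.0000 + 0.5490·20.7936] = 10.9683
Node 0 (S = 65): V_0 = e^(−0.04)·[0.4510·0.0000 + 0.5490·10.9683] = 5.7856

$5.79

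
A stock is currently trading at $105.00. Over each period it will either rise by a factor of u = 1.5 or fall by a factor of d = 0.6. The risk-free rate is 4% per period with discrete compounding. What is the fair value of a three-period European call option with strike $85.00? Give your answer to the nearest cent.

Risk-neutral probability p = (1 + 0.04 − 0.6)/(1.5 − 0.6) = 0.4400/0.9000 = 0.4889
Terminal stock prices: S_uuu = 354.4, S_uud = 141.8, S_udd = 56.7, S_ddd = 22.68
Terminal payoffs (S − K): max(269.4, 0) = 269.4, max(56.75, 0) = 56.75, max(-28.3, 0) = 0, max(-62.32, 0) = 0
Node uu (S = 236.2): V_uu = 1/1.04·[0.4889·269.3750 + 0.5111·56.7500] = 154.5192
Node ud (S = 94.5): V_ud = 1/1.04·[0.4889·56.7500 + 0.5111·0.0000] = 26.6774
Node dd (S = 37.8): V_dd = 1/1.04·[0.4889·0.0000 + 0.5111·0.0000] = 0.0000
Node u (S = 157.5): V_u = 1/1.04·[0.4889·154.5192 + 0.5111·26.6774] = 85.7479
Node d (S = 63): V_d = 1/1.04·[0.4889·26.6774 + 0.5111·0.0000] = 12.5406
Node 0 (S = 105): V_0 = 1/1.04·[0.4889·85.7479 + 0.5111·12.5406] = 46.4720

$46.47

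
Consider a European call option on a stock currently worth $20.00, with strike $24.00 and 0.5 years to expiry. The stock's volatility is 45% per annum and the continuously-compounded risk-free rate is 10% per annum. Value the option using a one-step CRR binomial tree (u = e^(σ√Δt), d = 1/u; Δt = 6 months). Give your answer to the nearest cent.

$1.66

CRR parameters: u = e^(σ√Δt) = e^(0.45·√0.5) = 1.3746, d = 1/u = 0.7275
Per-period rate: rΔt = 0.1·0.5 = 0.05, so R = e^0.05 = 1.0513
Risk-neutral probability p = (e^0.05 − 0.7275)/(1.3746 − 0.7275) = 0.3238/0.6472 = 0.5003
Terminal stock prices: S_u = 27.49, S_d = 14.55
Terminal payoffs (S − K): max(3.493, 0) = 3.493, max(-9.451, 0) = 0
Node 0 (S = 20): V_0 = e^(−0.05)·[0.5003·3.4930 + 0.4997·0.0000] = 1.6624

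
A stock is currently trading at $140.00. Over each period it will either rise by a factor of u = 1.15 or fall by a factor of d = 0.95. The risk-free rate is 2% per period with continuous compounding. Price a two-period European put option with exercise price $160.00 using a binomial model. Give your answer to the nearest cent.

$16.70

Risk-neutral probability p = (e^0.02 − 0.95)/(1.15 − 0.95) = 0.0702/0.2000 = 0.3510
Terminal stock prices: S_uu = 185.1, S_ud = 152.9, S_dd = 126.3
Terminal payoffs (K − S): max(-25.15, 0) = 0, max(7.05, 0) = 7.05, max(33.65, 0) = 33.65
Node u (S = 161): V_u = e^(−0.02)·[0.3510·0.0000 + 0.6490·7.0500] = 4.4848
Node d (S = 133): V_d = e^(−0.02)·[0.3510·7.0500 + 0.6490·33.6500] = 23.8318
Node 0 (S = 140): V_0 = e^(−0.02)·[0.3510·4.4848 + 0.6490·23.8318] = 16.7034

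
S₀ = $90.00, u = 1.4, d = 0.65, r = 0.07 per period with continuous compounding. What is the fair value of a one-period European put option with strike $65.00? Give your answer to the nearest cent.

Risk-neutral probability p = (e^0.07 − 0.65)/(1.4 − 0.65) = 0.4225/0.7500 = 0.5633
Terminal stock prices: S_u = 126, S_d = 58.5
Terminal payoffs (K − S): max(-61, 0) = 0, max(6.5, 0) = 6.5
Node 0 (S = 90): V_0 = e^(−0.07)·[0.5633·0.0000 + 0.4367·6.5000] = 2.6464

$2.65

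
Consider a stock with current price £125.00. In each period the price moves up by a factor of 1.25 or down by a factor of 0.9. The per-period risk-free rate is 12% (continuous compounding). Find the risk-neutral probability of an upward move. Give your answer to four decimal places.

Risk-neutral probability p = (e^0.12 − 0.9)/(1.25 − 0.9) = 0.2275/0.3500 = 0.6500

p = 0.6500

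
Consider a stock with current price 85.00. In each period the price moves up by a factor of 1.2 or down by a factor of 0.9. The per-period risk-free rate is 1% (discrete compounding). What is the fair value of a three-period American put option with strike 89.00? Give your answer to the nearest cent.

9.74

Risk-neutral probability p = (1 + 0.01 − 0.9)/(1.2 − 0.9) = 0.1100/0.3000 = 0.3667
Terminal stock prices: S_uuu = 146.9, S_uud = 110.2, S_udd = 82.62, S_ddd = 61.97
Terminal payoffs (K − S): max(-57.88, 0) = 0, max(-21.16, 0) = 0, max(6.38, 0) = 6.38, max(27.03, 0) = 27.03
Node uu (S = 122.4): continuation = 1/1.01·[0.3667·0.0000 + 0.6333·0.0000] = 0.0000; exercise value = 0.0000 ≤ continuation, so V_uu = 0.0000
Node ud (S = 91.8): continuation = 1/1.01·[0.3667·0.0000 + 0.6333·6.3800] = 4.0007; exercise value = 0.0000 ≤ continuation, so V_ud = 4.0007
Node dd (S = 68.85): continuation = 1/1.01·[0.3667·6.3800 + 0.6333·27.0350] = 19.2688; exercise value = 20.1500 > continuation, so V_dd = 20.1500 (exercise)
Node u (S = 102): continuation = 1/1.01·[0.3667·0.0000 + 0.6333·4.0007] = 2.5087; exercise value = 0.0000 ≤ continuation, so V_u = 2.5087
Node d (S = 76.5): continuation = 1/1.01·[0.3667·4.0007 + 0.6333·20.1500] = 14.0877; exercise value = 12.5000 ≤ continuation, so V_d = 14.0877
Node 0 (S = 85): continuation = 1/1.01·[0.3667·2.5087 + 0.6333·14.0877] = 9.7446; exercise value = 4.0000 ≤ continuation, so V_0 = 9.7446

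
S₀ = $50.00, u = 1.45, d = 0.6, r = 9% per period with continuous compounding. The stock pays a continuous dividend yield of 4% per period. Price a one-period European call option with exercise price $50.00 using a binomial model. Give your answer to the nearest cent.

$10.92

Per-period risk-free factor R = e^0.09 = 1.0942; dividend-adjusted growth = e^(0.09−0.04) = 1.0513.
Risk-neutral probability p = (1.0513 − 0.6)/(1.45 − 0.6) = 0.4513/0.8500 = 0.5309
Terminal stock prices: S_u = 72.5, S_d = 30
Terminal payoffs (S − K): max(22.5, 0) = 22.5, max(-20, 0) = 0
Node 0 (S = 50): V_0 = e^(−0.09)·[0.5309·22.5000 + 0.4691·0.0000] = 10.9173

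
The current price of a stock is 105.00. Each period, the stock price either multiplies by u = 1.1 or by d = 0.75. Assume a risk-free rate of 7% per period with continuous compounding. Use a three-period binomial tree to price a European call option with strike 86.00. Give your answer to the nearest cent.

35.60

Risk-neutral probability p = (e^0.07 − 0.75)/(1.1 − 0.75) = 0.3225/0.3500 = 0.9215
Terminal stock prices: S_uuu = 139.8, S_uud = 95.29, S_udd = 64.97, S_ddd = 44.3
Terminal payoffs (S − K): max(53.76, 0) = 53.76, max(9.288, 0) = 9.288, max(-21.03, 0) = 0, max(-41.7, 0) = 0
Node uu (S = 127.1): V_uu = e^(−0.07)·[0.9215·53.7550 + 0.0785·9.2875] = 46.8641
Node ud (S = 86.63): V_ud = e^(−0.07)·[0.9215·9.2875 + 0.0785·0.0000] = 7.9794
Node dd (S = 59.06): V_dd = e^(−0.07)·[0.9215·0.0000 + 0.0785·0.0000] = 0.0000
Node u (S = 115.5): V_u = e^(−0.07)·[0.9215·46.8641 + 0.0785·7.9794] = 40.8480
Node d (S = 78.75): V_d = e^(−0.07)·[0.9215·7.9794 + 0.0785·0.0000] = 6.8556
Node 0 (S = 105): V_0 = e^(−0.07)·[0.9215·40.8480 + 0.0785·6.8556] = 35.5969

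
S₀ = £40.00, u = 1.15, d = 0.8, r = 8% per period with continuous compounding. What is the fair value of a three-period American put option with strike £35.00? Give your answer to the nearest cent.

Risk-neutral probability p = (e^0.08 − 0.8)/(1.15 − 0.8) = 0.2833/0.3500 = 0.8094
Terminal stock prices: S_uuu = 60.83, S_uud = 42.32, S_udd = 29.44, S_ddd = 20.48
Terminal payoffs (K − S): max(-25.83, 0) = 0, max(-7.32, 0) = 0, max(5.56, 0) = 5.56, max(14.52, 0) = 14.52
Node uu (S = 52.9): continuation = e^(−0.08)·[0.8094·0.0000 + 0.1906·0.0000] = 0.0000; exercise value = 0.0000 ≤ continuation, so V_uu = 0.0000
Node ud (S = 36.8): continuation = e^(−0.08)·[0.8094·0.0000 + 0.1906·5.5600] = 0.9783; exercise value = 0.0000 ≤ continuation, so V_ud = 0.9783
Node dd (S = 25.6): continuation = e^(−0.08)·[0.8094·5.5600 + 0.1906·14.5200] = 6.7091; exercise value = 9.4000 > continuation, so V_dd = 9.4000 (exercise)
Node u (S = 46): continuation = e^(−0.08)·[0.8094·0.0000 + 0.1906·0.9783] = 0.1721; exercise value = 0.0000 ≤ continuation, so V_u = 0.1721
Node d (S = 32): continuation = e^(−0.08)·[0.8094·0.9783 + 0.1906·9.4000] = 2.3849; exercise value = 3.0000 > continuation, so V_d = 3.0000 (exercise)
Node 0 (S = 40): continuation = e^(−0.08)·[0.8094·0.1721 + 0.1906·3.0000] = 0.6565; exercise value = 0.0000 ≤ continuation, so V_0 = 0.6565

£0.66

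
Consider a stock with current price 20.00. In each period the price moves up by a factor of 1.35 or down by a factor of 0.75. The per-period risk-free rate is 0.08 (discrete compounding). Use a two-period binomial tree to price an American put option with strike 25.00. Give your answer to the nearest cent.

Risk-neutral probability p = (1 + 0.08 − 0.75)/(1.35 − 0.75) = 0.3300/0.6000 = 0.5500
Terminal stock prices: S_uu = 36.45, S_ud = 20.25, S_dd = 11.25
Terminal payoffs (K − S): max(-11.45, 0) = 0, max(4.75, 0) = 4.75, max(13.75, 0) = 13.75
Node u (S = 27): continuation = 1/1.08·[0.5500·0.0000 + 0.4500·4.7500] = 1.9792; exercise value = 0.0000 ≤ continuation, so V_u = 1.9792
Node d (S = 15): continuation = 1/1.08·[0.5500·4.7500 + 0.4500·13.7500] = 8.1481; exercise value = 10.0000 > continuation, so V_d = 10.0000 (exercise)
Node 0 (S = 20): continuation = 1/1.08·[0.5500·1.9792 + 0.4500·10.0000] = 5.1746; exercise value = 5.0000 ≤ continuation, so V_0 = 5.1746

5.17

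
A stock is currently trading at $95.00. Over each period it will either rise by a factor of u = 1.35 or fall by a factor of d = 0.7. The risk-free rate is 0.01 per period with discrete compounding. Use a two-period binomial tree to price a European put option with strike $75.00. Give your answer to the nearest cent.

$7.63

Risk-neutral probability p = (1 + 0.01 − 0.7)/(1.35 − 0.7) = 0.3100/0.6500 = 0.4769
Terminal stock prices: S_uu = 173.1, S_ud = 89.77, S_dd = 46.55
Terminal payoffs (K − S): max(-98.14, 0) = 0, max(-14.77, 0) = 0, max(28.45, 0) = 28.45
Node u (S = 128.2): V_u = 1/1.01·[0.4769·0.0000 + 0.5231·0.0000] = 0.0000
Node d (S = 66.5): V_d = 1/1.01·[0.4769·0.0000 + 0.5231·28.4500] = 14.7342
Node 0 (S = 95): V_0 = 1/1.01·[0.4769·0.0000 + 0.5231·14.7342] = 7.6308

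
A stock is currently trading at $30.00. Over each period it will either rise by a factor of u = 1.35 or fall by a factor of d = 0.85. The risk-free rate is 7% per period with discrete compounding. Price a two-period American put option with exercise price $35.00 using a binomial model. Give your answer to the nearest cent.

$5.10

Risk-neutral probability p = (1 + 0.07 − 0.85)/(1.35 − 0.85) = 0.2200/0.5000 = 0.4400
Terminal stock prices: S_uu = 54.68, S_ud = 34.42, S_dd = 21.67
Terminal payoffs (K − S): max(-19.68, 0) = 0, max(0.575, 0) = 0.575, max(13.33, 0) = 13.33
Node u (S = 40.5): continuation = 1/1.07·[0.4400·0.0000 + 0.5600·0.5750] = 0.3009; exercise value = 0.0000 ≤ continuation, so V_u = 0.3009
Node d (S = 25.5): continuation = 1/1.07·[0.4400·0.5750 + 0.5600·13.3250] = 7.2103; exercise value = 9.5000 > continuation, so V_d = 9.5000 (exercise)
Node 0 (S = 30): continuation = 1/1.07·[0.4400·0.3009 + 0.5600·9.5000] = 5.0957; exercise value = 5.0000 ≤ continuation, so V_0 = 5.0957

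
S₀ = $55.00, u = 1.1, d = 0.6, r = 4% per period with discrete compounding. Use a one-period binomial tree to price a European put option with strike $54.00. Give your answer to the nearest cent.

$2.42

Risk-neutral probability p = (1 + 0.04 − 0.6)/(1.1 − 0.6) = 0.4400/0.5000 = 0.8800
Terminal stock prices: S_u = 60.5, S_d = 33
Terminal payoffs (K − S): max(-6.5, 0) = 0, max(21, 0) = 21
Node 0 (S = 55): V_0 = 1/1.04·[0.8800·0.0000 + 0.1200·21.0000] = 2.4231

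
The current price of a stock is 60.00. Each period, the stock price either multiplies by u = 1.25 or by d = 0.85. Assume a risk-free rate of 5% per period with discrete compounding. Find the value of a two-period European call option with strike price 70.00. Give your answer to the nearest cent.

5.39

Risk-neutral probability p = (1 + 0.05 − 0.85)/(1.25 − 0.85) = 0.2000/0.4000 = 0.5000
Terminal stock prices: S_uu = 93.75, S_ud = 63.75, S_dd = 43.35
Terminal payoffs (S − K): max(23.75, 0) = 23.75, max(-6.25, 0) = 0, max(-26.65, 0) = 0
Node u (S = 75): V_u = 1/1.05·[0.5000·23.7500 + 0.5000·0.0000] = 11.3095
Node d (S = 51): V_d = 1/1.05·[0.5000·0.0000 + 0.5000·0.0000] = 0.0000
Node 0 (S = 60): V_0 = 1/1.05·[0.5000·11.3095 + 0.5000·0.0000] = 5.3855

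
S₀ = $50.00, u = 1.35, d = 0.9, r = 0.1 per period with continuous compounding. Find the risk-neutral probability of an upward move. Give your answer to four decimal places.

p = 0.4559

Risk-neutral probability p = (e^0.1 − 0.9)/(1.35 − 0.9) = 0.2052/0.4500 = 0.4559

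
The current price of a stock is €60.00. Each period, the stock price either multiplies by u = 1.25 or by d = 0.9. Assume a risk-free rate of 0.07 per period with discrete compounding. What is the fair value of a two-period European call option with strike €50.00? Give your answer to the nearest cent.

Risk-neutral probability p = (1 + 0.07 − 0.9)/(1.25 − 0.9) = 0.1700/0.3500 = 0.4857
Terminal stock prices: S_uu = 93.75, S_ud = 67.5, S_dd = 48.6
Terminal payoffs (S − K): max(43.75, 0) = 43.75, max(17.5, 0) = 17.5, max(-1.4, 0) = 0
Node u (S = 75): V_u = 1/1.07·[0.4857·43.7500 + 0.5143·17.5000] = 28.2710
Node d (S = 54): V_d = 1/1.07·[0.4857·17.5000 + 0.5143·0.0000] = 7.9439
Node 0 (S = 60): V_0 = 1/1.07·[0.4857·28.2710 + 0.5143·7.9439] = 16.6515

€16.65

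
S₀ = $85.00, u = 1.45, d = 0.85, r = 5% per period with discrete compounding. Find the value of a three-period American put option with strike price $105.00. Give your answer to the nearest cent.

$22.84

Risk-neutral probability p = (1 + 0.05 − 0.85)/(1.45 − 0.85) = 0.2000/0.6000 = 0.3333
Terminal stock prices: S_uuu = 259.1, S_uud = 151.9, S_udd = 89.05, S_ddd = 52.2
Terminal payoffs (K − S): max(-154.1, 0) = 0, max(-46.91, 0) = 0, max(15.95, 0) = 15.95, max(52.8, 0) = 52.8
Node uu (S = 178.7): continuation = 1/1.05·[0.3333·0.0000 + 0.6667·0.0000] = 0.0000; exercise value = 0.0000 ≤ continuation, so V_uu = 0.0000
Node ud (S = 104.8): continuation = 1/1.05·[0.3333·0.0000 + 0.6667·15.9519] = 10.1282; exercise value = 0.2375 ≤ continuation, so V_ud = 10.1282
Node dd (S = 61.41): continuation = 1/1.05·[0.3333·15.9519 + 0.6667·52.7994] = 38.5875; exercise value = 43.5875 > continuation, so V_dd = 43.5875 (exercise)
Node u (S = 123.2): continuation = 1/1.05·[0.3333·0.0000 + 0.6667·10.1282] = 6.4306; exercise value = 0.0000 ≤ continuation, so V_u = 6.4306
Node d (S = 72.25): continuation = 1/1.05·[0.3333·10.1282 + 0.6667·43.5875] = 30.8899; exercise value = 32.7500 > continuation, so V_d = 32.7500 (exercise)
Node 0 (S = 85): continuation = 1/1.05·[0.3333·6.4306 + 0.6667·32.7500] = 22.8351; exercise value = 20.0000 ≤ continuation, so V_0 = 22.8351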